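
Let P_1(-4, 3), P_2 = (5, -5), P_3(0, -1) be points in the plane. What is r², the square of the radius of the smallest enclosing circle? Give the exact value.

36.25

Side lengths²: P_1P_2² = 145, P_1P_3² = 32, P_2P_3² = 41.
Since P_1P_2² = 145 ≥ 41 + 32 = 73, the angle opposite P_1P_2 is not acute, so the smallest enclosing circle has P_1P_2 as diameter.
Centre = midpoint of P_1P_2 = (0.5, -1), r² = 145/4 = 36.25.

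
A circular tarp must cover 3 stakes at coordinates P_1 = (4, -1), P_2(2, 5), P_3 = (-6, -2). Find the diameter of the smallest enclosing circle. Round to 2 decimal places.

10.90

Side lengths²: P_1P_2² = 40, P_1P_3² = 101, P_2P_3² = 113.
Since P_2P_3² = 113 < 101 + 40 = 141, the triangle is acute, so the smallest enclosing circle is the circumcircle.
Circumcentre = (-75/62, 37/62), r² = 57065/1922.
Diameter = 2r = 2√(57065/1922) ≈ 10.90.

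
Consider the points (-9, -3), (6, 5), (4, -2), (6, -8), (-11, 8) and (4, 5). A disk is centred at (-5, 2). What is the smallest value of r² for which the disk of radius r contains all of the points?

221

The required radius is the distance from (-5, 2) to the farthest point.
Squared distances: 41, 130, 97, 221, 72, 90.
Maximum is 221, attained at (6, -8).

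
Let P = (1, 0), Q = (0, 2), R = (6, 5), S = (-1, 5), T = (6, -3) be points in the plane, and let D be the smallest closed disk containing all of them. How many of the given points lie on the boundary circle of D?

3

The minimum enclosing circle of a finite set is fixed by two of the points (as a diameter) or three (as a circumcircle).
The farthest pair is S–T with squared distance 113. The circle on this segment as diameter has centre (2.5, 1) and r² = 113/4 = 28.25.
Check P: distance² to centre = 3.25 ≤ 28.25, so it lies inside.
All remaining points lie in this disk, and no smaller disk contains both endpoints, so this is the minimum enclosing circle.
The points at distance exactly r from the centre are R, S, T — 3 points.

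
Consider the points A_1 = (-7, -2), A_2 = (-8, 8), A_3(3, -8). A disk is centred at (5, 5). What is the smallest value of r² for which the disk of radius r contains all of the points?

193

The required radius is the distance from (5, 5) to the farthest point.
Squared distances: 193, 178, 173.
Maximum is 193, attained at A_1.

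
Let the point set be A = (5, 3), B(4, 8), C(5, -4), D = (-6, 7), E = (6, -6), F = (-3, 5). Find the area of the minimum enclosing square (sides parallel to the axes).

196

The bounding box has width 12 and height 14.
An axis-aligned square enclosing the set must have side ≥ max(width, height).
So the minimum side is max(12, 14) = 14.
Area = 14² = 196.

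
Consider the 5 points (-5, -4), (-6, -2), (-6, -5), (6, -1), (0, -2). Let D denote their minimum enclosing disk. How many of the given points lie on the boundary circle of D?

By Welzl's lemma the MEC is supported by two points (diametrically opposite) or three points (on a circumcircle).
The farthest pair is (-6, -5)–(6, -1) with squared distance 160. The circle on this segment as diameter has centre (0, -3) and r² = 160/4 = 40.
Check (-5, -4): distance² to centre = 26 ≤ 40, so it lies inside.
All remaining points lie in this disk, and no smaller disk contains both endpoints, so this is the minimum enclosing circle.
The points at distance exactly r from the centre are (-6, -5), (6, -1) — 2 points.

2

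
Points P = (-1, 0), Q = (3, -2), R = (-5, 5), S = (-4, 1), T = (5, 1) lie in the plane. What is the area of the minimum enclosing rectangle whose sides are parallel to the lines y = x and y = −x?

67.5

In coordinates u = x + y, v = x − y the rectangle is axis-aligned; the map (x,y)→(u,v) scales areas by 2.
u-values: -1, 1, 0, -3, 6; range = 6 − (-3) = 9.
v-values: -1, 5, -10, -5, 4; range = 5 − (-10) = 15.
Area = (9 × 15) / 2 = 67.5.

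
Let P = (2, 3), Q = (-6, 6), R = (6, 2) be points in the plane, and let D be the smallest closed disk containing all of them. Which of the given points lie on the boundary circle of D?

Side lengths²: PQ² = 73, PR² = 17, QR² = 160.
Since QR² = 160 ≥ 73 + 17 = 90, the angle opposite QR is not acute, so the smallest enclosing circle has QR as diameter.
Centre = midpoint of QR = (0, 4), r² = 160/4 = 40.
The points at distance exactly r from the centre are Q, R — 2 points.

Q, R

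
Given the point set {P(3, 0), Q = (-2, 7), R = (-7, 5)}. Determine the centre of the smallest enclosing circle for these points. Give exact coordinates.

Side lengths²: PQ² = 74, PR² = 125, QR² = 29.
Since PR² = 125 ≥ 74 + 29 = 103, the angle opposite PR is not acute, so the smallest enclosing circle has PR as diameter.
Centre = midpoint of PR = (-2, 2.5), r² = 125/4 = 31.25.
Centre = (-2, 2.5).

(-2, 2.5)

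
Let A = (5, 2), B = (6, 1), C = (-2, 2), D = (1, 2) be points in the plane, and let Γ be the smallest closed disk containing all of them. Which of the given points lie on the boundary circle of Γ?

A smallest enclosing disk is always determined by at most three of the input points on its boundary.
The farthest pair is B–C with squared distance 65. The circle on this segment as diameter has centre (2, 1.5) and r² = 65/4 = 16.25.
Check A: distance² to centre = 9.25 ≤ 16.25, so it lies inside.
All remaining points lie in this disk, and no smaller disk contains both endpoints, so this is the minimum enclosing circle.
The points at distance exactly r from the centre are B, C — 2 points.

B, C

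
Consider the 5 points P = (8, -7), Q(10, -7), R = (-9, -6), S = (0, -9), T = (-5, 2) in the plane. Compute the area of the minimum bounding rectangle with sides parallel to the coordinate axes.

x ranges over [-9, 10], width 19.
y ranges over [-9, 2], height 11.
Area = 19 × 11 = 209.

209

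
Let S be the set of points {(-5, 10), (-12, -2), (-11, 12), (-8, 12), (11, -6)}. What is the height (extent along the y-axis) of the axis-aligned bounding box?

18

max y = 12, min y = -6, so height = 18.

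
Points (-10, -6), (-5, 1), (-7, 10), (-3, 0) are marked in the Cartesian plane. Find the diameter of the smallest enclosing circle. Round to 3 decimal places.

A smallest enclosing disk is always determined by at most three of the input points on its boundary.
The farthest pair is (-10, -6)–(-7, 10) with squared distance 265. The circle on this segment as diameter has centre (-8.5, 2) and r² = 265/4 = 66.25.
Check (-5, 1): distance² to centre = 13.25 ≤ 66.25, so it lies inside.
All remaining points lie in this disk, and no smaller disk contains both endpoints, so this is the minimum enclosing circle.
Diameter = 2r = 2√(66.25) ≈ 16.279.

16.279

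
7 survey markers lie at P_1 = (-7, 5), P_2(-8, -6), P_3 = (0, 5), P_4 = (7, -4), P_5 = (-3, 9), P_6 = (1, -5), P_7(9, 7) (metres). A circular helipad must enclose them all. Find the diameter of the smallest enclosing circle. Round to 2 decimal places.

21.40

The minimum enclosing circle of a finite set is fixed by two of the points (as a diameter) or three (as a circumcircle).
The farthest pair is P_2–P_7 with squared distance 458. The circle on this segment as diameter has centre (0.5, 0.5) and r² = 458/4 = 114.5.
Check P_1: distance² to centre = 76.5 ≤ 114.5, so it lies inside.
All remaining points lie in this disk, and no smaller disk contains both endpoints, so this is the minimum enclosing circle.
Diameter = 2r = 2√(114.5) ≈ 21.40.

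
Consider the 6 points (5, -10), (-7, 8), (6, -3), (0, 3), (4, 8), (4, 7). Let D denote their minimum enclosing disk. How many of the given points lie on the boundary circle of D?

The farthest pair is (5, -10)–(-7, 8) with squared distance 468. The circle on this segment as diameter has centre (-1, -1) and r² = 468/4 = 117.
Check (6, -3): distance² to centre = 53 ≤ 117, so it lies inside.
All remaining points lie in this disk, and no smaller disk contains both endpoints, so this is the minimum enclosing circle.
The points at distance exactly r from the centre are (5, -10), (-7, 8) — 2 points.

2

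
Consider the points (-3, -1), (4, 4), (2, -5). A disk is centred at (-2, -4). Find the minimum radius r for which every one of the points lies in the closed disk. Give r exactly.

The required radius is the distance from (-2, -4) to the farthest point.
Squared distances: 10, 100, 17.
Maximum is 100, attained at (4, 4).
r = √100 = 10.

10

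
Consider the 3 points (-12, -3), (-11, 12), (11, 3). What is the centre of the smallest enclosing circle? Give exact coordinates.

Call the three points A, B, C in the order given.
Side lengths²: AB² = 226, AC² = 565, BC² = 565.
Since BC² = 565 < 565 + 226 = 791, the triangle is acute, so the smallest enclosing circle is the circumcircle.
Circumcentre = (-1.5, 23/6), r² = 2825/18.
Centre = (-1.5, 23/6).

(-1.5, 23/6)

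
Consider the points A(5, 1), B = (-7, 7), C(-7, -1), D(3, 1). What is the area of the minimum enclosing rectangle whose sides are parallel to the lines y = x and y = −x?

In coordinates u = x + y, v = x − y the rectangle is axis-aligned; the map (x,y)→(u,v) scales areas by 2.
u-values: 6, 0, -8, 4; range = 6 − (-8) = 14.
v-values: 4, -14, -6, 2; range = 4 − (-14) = 18.
Area = (14 × 18) / 2 = 126.

126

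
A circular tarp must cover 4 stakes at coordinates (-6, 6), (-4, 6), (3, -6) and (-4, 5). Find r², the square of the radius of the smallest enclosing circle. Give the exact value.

The farthest pair is (-6, 6)–(3, -6) with squared distance 225. The circle on this segment as diameter has centre (-1.5, 0) and r² = 225/4 = 56.25.
Check (-4, 6): distance² to centre = 42.25 ≤ 56.25, so it lies inside.
All remaining points lie in this disk, and no smaller disk contains both endpoints, so this is the minimum enclosing circle.

56.25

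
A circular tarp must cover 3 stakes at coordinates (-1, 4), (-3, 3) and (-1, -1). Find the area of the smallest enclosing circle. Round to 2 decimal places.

Call the three points A, B, C in the order given.
Side lengths²: AB² = 5, AC² = 25, BC² = 20.
Since AC² = 25 ≥ 20 + 5 = 25, the angle opposite AC is not acute, so the smallest enclosing circle has AC as diameter.
Centre = midpoint of AC = (-1, 1.5), r² = 25/4 = 6.25.
Area = π·r² = π·6.25 ≈ 19.63.

19.63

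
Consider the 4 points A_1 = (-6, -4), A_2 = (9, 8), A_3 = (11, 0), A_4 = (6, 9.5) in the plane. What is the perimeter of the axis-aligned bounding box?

61

Width = max x − min x = 11 − (-6) = 17.
Height = max y − min y = 9.5 − (-4) = 13.5.
Perimeter = 2(17 + 13.5) = 61.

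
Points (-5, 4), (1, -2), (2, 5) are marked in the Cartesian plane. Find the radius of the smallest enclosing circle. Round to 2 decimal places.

Call the three points A, B, C in the order given.
Side lengths²: AB² = 72, AC² = 50, BC² = 50.
Since AB² = 72 < 50 + 50 = 100, the triangle is acute, so the smallest enclosing circle is the circumcircle.
Circumcentre = (-1.125, 1.875), r² = 19.53125.
r = √(19.53125) ≈ 4.42.

4.42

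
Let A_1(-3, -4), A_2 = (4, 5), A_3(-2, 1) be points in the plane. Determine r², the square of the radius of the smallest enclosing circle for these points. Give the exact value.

32.5

Side lengths²: A_1A_2² = 130, A_1A_3² = 26, A_2A_3² = 52.
Since A_1A_2² = 130 ≥ 52 + 26 = 78, the angle opposite A_1A_2 is not acute, so the smallest enclosing circle has A_1A_2 as diameter.
Centre = midpoint of A_1A_2 = (0.5, 0.5), r² = 130/4 = 32.5.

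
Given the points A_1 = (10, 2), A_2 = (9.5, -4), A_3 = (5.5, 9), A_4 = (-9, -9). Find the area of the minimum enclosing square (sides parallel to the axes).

The bounding box has width 19 and height 18.
An axis-aligned square enclosing the set must have side ≥ max(width, height).
So the minimum side is max(19, 18) = 19.
Area = 19² = 361.

361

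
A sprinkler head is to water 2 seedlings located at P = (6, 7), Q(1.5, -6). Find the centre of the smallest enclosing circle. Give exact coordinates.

(3.75, 0.5)

The smallest circle enclosing two points has them as diameter endpoints.
Centre = midpoint = (3.75, 0.5); r² = |PQ|²/4 = 189.25/4 = 47.3125.
Centre = (3.75, 0.5).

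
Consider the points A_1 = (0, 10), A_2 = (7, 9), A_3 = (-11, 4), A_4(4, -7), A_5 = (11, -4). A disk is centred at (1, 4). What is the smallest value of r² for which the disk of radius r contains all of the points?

164

The required radius is the distance from (1, 4) to the farthest point.
Squared distances: 37, 61, 144, 130, 164.
Maximum is 164, attained at A_5.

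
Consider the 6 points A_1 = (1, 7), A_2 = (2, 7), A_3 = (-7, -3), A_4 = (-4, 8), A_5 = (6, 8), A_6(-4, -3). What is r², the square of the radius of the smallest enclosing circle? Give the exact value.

72.5

The minimum enclosing circle of a finite set is fixed by two of the points (as a diameter) or three (as a circumcircle).
The farthest pair is A_3–A_5 with squared distance 290. The circle on this segment as diameter has centre (-0.5, 2.5) and r² = 290/4 = 72.5.
Check A_1: distance² to centre = 22.5 ≤ 72.5, so it lies inside.
All remaining points lie in this disk, and no smaller disk contains both endpoints, so this is the minimum enclosing circle.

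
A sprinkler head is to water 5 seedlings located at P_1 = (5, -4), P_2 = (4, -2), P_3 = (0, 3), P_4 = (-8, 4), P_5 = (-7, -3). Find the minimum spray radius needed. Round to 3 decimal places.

7.632

The minimum enclosing circle of a finite set is fixed by two of the points (as a diameter) or three (as a circumcircle).
The farthest pair is P_1–P_4 with squared distance 233. The circle on this segment as diameter has centre (-1.5, 0) and r² = 233/4 = 58.25.
Check P_2: distance² to centre = 34.25 ≤ 58.25, so it lies inside.
All remaining points lie in this disk, and no smaller disk contains both endpoints, so this is the minimum enclosing circle.
r = √(58.25) ≈ 7.632.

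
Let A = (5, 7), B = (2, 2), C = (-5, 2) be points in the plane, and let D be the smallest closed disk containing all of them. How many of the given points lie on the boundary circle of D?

Side lengths²: AB² = 34, AC² = 125, BC² = 49.
Since AC² = 125 ≥ 49 + 34 = 83, the angle opposite AC is not acute, so the smallest enclosing circle has AC as diameter.
Centre = midpoint of AC = (0, 4.5), r² = 125/4 = 31.25.
The points at distance exactly r from the centre are A, C — 2 points.

2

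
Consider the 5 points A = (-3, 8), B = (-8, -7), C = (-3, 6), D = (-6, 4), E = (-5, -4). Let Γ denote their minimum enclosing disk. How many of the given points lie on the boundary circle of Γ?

By Welzl's lemma the MEC is supported by two points (diametrically opposite) or three points (on a circumcircle).
The farthest pair is A–B with squared distance 250. The circle on this segment as diameter has centre (-5.5, 0.5) and r² = 250/4 = 62.5.
Check C: distance² to centre = 36.5 ≤ 62.5, so it lies inside.
All remaining points lie in this disk, and no smaller disk contains both endpoints, so this is the minimum enclosing circle.
The points at distance exactly r from the centre are A, B — 2 points.

2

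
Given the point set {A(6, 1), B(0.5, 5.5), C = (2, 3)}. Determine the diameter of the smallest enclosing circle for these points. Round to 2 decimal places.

7.11

Side lengths²: AB² = 50.5, AC² = 20, BC² = 8.5.
Since AB² = 50.5 ≥ 20 + 8.5 = 28.5, the angle opposite AB is not acute, so the smallest enclosing circle has AB as diameter.
Centre = midpoint of AB = (3.25, 3.25), r² = 50.5/4 = 12.625.
Diameter = 2r = 2√(12.625) ≈ 7.11.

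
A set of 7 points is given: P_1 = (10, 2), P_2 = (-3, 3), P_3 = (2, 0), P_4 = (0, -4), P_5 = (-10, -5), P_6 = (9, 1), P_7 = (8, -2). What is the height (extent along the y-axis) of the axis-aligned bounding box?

8

max y = 3, min y = -5, so height = 8.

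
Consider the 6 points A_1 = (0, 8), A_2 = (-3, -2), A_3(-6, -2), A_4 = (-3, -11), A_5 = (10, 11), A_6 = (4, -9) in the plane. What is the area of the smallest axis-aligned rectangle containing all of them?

352

x ranges over [-6, 10], width 16.
y ranges over [-11, 11], height 22.
Area = 16 × 22 = 352.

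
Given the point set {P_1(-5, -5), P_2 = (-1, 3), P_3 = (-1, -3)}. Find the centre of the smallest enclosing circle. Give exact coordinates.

Side lengths²: P_1P_2² = 80, P_1P_3² = 20, P_2P_3² = 36.
Since P_1P_2² = 80 ≥ 36 + 20 = 56, the angle opposite P_1P_2 is not acute, so the smallest enclosing circle has P_1P_2 as diameter.
Centre = midpoint of P_1P_2 = (-3, -1), r² = 80/4 = 20.
Centre = (-3, -1).

(-3, -1)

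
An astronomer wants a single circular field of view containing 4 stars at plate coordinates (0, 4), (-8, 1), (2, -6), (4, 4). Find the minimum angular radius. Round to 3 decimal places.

6.753

By Welzl's lemma the MEC is supported by two points (diametrically opposite) or three points (on a circumcircle).
The minimum enclosing circle is determined by three boundary points: (-8, 1), (2, -6), (4, 4).
Their circumcentre is (-51/38, -5/38) with r² = 32929/722.
The farthest remaining point (0, 4) is at distance² 13625/722 ≤ 32929/722.
r = √(32929/722) ≈ 6.753.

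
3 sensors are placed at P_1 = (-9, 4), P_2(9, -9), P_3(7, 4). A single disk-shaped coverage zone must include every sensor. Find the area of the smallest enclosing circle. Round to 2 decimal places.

387.20

Side lengths²: P_1P_2² = 493, P_1P_3² = 256, P_2P_3² = 173.
Since P_1P_2² = 493 ≥ 256 + 173 = 429, the angle opposite P_1P_2 is not acute, so the smallest enclosing circle has P_1P_2 as diameter.
Centre = midpoint of P_1P_2 = (0, -2.5), r² = 493/4 = 123.25.
Area = π·r² = π·123.25 ≈ 387.20.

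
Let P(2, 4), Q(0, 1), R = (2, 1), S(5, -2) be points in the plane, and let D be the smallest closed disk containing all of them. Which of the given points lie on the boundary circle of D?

The minimum enclosing circle is determined by three boundary points: P, Q, S.
Their circumcentre is (47/14, 13/14) with r² = 1105/98.
The farthest remaining point R is at distance² 181/98 ≤ 1105/98.
The points at distance exactly r from the centre are P, Q, S — 3 points.

P, Q, S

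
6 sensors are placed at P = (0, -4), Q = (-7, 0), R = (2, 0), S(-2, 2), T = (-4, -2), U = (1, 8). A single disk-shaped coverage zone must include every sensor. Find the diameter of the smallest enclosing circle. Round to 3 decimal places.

The minimum enclosing circle of a finite set is fixed by two of the points (as a diameter) or three (as a circumcircle).
The minimum enclosing circle is determined by three boundary points: P, Q, U.
Their circumcentre is (-25/22, 47/22) with r² = 9425/242.
The farthest remaining point T is at distance² 6125/242 ≤ 9425/242.
Diameter = 2r = 2√(9425/242) ≈ 12.481.

12.481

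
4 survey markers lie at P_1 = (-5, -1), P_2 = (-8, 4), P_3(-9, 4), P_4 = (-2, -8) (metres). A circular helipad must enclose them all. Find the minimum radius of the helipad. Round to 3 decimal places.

By Welzl's lemma the MEC is supported by two points (diametrically opposite) or three points (on a circumcircle).
The farthest pair is P_3–P_4 with squared distance 193. The circle on this segment as diameter has centre (-5.5, -2) and r² = 193/4 = 48.25.
Check P_1: distance² to centre = 1.25 ≤ 48.25, so it lies inside.
All remaining points lie in this disk, and no smaller disk contains both endpoints, so this is the minimum enclosing circle.
r = √(48.25) ≈ 6.946.

6.946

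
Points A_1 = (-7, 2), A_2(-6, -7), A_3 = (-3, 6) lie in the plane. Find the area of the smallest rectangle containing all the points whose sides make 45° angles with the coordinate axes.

80

In coordinates u = x + y, v = x − y the rectangle is axis-aligned; the map (x,y)→(u,v) scales areas by 2.
u-values: -5, -13, 3; range = 3 − (-13) = 16.
v-values: -9, 1, -9; range = 1 − (-9) = 10.
Area = (16 × 10) / 2 = 80.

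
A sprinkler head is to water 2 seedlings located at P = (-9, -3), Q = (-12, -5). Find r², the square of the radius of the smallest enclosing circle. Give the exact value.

The smallest circle enclosing two points has them as diameter endpoints.
Centre = midpoint = (-10.5, -4); r² = |PQ|²/4 = 13/4 = 3.25.

3.25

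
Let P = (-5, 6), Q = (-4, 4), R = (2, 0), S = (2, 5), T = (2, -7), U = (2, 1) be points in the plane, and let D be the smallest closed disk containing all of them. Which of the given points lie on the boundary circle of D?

By Welzl's lemma the MEC is supported by two points (diametrically opposite) or three points (on a circumcircle).
The farthest pair is P–T with squared distance 218. The circle on this segment as diameter has centre (-1.5, -0.5) and r² = 218/4 = 54.5.
Check Q: distance² to centre = 26.5 ≤ 54.5, so it lies inside.
All remaining points lie in this disk, and no smaller disk contains both endpoints, so this is the minimum enclosing circle.
The points at distance exactly r from the centre are P, T — 2 points.

P, T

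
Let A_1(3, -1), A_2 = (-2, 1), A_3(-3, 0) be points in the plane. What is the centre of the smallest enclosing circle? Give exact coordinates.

(0, -0.5)

Side lengths²: A_1A_2² = 29, A_1A_3² = 37, A_2A_3² = 2.
Since A_1A_3² = 37 ≥ 29 + 2 = 31, the angle opposite A_1A_3 is not acute, so the smallest enclosing circle has A_1A_3 as diameter.
Centre = midpoint of A_1A_3 = (0, -0.5), r² = 37/4 = 9.25.
Centre = (0, -0.5).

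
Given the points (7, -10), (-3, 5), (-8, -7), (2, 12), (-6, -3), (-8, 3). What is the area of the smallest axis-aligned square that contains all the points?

The bounding box has width 15 and height 22.
An axis-aligned square enclosing the set must have side ≥ max(width, height).
So the minimum side is max(15, 22) = 22.
Area = 22² = 484.

484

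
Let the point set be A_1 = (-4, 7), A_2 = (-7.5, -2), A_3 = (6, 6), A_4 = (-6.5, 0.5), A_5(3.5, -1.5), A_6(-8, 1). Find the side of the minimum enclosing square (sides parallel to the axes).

The bounding box has width 14 and height 9.
An axis-aligned square enclosing the set must have side ≥ max(width, height).
So the minimum side is max(14, 9) = 14.

14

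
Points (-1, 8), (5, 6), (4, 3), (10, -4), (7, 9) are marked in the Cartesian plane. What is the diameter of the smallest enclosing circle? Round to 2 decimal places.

16.28

The farthest pair is (-1, 8)–(10, -4) with squared distance 265. The circle on this segment as diameter has centre (4.5, 2) and r² = 265/4 = 66.25.
Check (5, 6): distance² to centre = 16.25 ≤ 66.25, so it lies inside.
All remaining points lie in this disk, and no smaller disk contains both endpoints, so this is the minimum enclosing circle.
Diameter = 2r = 2√(66.25) ≈ 16.28.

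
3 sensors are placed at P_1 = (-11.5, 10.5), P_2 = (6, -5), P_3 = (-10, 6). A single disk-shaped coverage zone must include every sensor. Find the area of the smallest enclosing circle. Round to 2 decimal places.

429.22

Side lengths²: P_1P_2² = 546.5, P_1P_3² = 22.5, P_2P_3² = 377.
Since P_1P_2² = 546.5 ≥ 377 + 22.5 = 399.5, the angle opposite P_1P_2 is not acute, so the smallest enclosing circle has P_1P_2 as diameter.
Centre = midpoint of P_1P_2 = (-2.75, 2.75), r² = 546.5/4 = 136.625.
Area = π·r² = π·136.625 ≈ 429.22.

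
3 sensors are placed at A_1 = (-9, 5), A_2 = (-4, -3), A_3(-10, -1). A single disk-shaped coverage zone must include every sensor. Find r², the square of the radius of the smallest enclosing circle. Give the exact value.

Side lengths²: A_1A_2² = 89, A_1A_3² = 37, A_2A_3² = 40.
Since A_1A_2² = 89 ≥ 40 + 37 = 77, the angle opposite A_1A_2 is not acute, so the smallest enclosing circle has A_1A_2 as diameter.
Centre = midpoint of A_1A_2 = (-6.5, 1), r² = 89/4 = 22.25.

22.25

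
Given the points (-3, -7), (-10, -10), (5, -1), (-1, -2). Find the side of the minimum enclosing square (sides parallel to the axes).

15

The bounding box has width 15 and height 9.
An axis-aligned square enclosing the set must have side ≥ max(width, height).
So the minimum side is max(15, 9) = 15.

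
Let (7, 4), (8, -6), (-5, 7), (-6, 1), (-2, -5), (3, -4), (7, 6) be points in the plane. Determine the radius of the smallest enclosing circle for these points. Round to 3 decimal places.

9.192

The minimum enclosing circle of a finite set is fixed by two of the points (as a diameter) or three (as a circumcircle).
The farthest pair is (8, -6)–(-5, 7) with squared distance 338. The circle on this segment as diameter has centre (1.5, 0.5) and r² = 338/4 = 84.5.
Check (7, 4): distance² to centre = 42.5 ≤ 84.5, so it lies inside.
All remaining points lie in this disk, and no smaller disk contains both endpoints, so this is the minimum enclosing circle.
r = √(84.5) ≈ 9.192.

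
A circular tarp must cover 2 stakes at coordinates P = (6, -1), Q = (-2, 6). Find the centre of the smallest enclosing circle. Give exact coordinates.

The smallest circle enclosing two points has them as diameter endpoints.
Centre = midpoint = (2, 2.5); r² = |PQ|²/4 = 113/4 = 28.25.
Centre = (2, 2.5).

(2, 2.5)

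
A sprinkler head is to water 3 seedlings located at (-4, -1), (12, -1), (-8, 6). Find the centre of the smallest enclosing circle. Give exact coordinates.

(2, 2.5)

Call the three points A, B, C in the order given.
Side lengths²: AB² = 256, AC² = 65, BC² = 449.
Since BC² = 449 ≥ 256 + 65 = 321, the angle opposite BC is not acute, so the smallest enclosing circle has BC as diameter.
Centre = midpoint of BC = (2, 2.5), r² = 449/4 = 112.25.
Centre = (2, 2.5).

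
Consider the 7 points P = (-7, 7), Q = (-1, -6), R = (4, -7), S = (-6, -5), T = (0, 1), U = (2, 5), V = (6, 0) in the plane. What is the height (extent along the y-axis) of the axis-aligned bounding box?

max y = 7, min y = -7, so height = 14.

14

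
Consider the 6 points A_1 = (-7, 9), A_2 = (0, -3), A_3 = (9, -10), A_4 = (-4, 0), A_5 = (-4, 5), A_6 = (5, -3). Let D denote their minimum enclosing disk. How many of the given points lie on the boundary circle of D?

2

The farthest pair is A_1–A_3 with squared distance 617. The circle on this segment as diameter has centre (1, -0.5) and r² = 617/4 = 154.25.
Check A_2: distance² to centre = 7.25 ≤ 154.25, so it lies inside.
All remaining points lie in this disk, and no smaller disk contains both endpoints, so this is the minimum enclosing circle.
The points at distance exactly r from the centre are A_1, A_3 — 2 points.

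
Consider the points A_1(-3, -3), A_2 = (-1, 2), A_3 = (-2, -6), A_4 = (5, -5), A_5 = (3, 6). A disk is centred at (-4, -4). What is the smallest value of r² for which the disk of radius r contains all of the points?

149

The required radius is the distance from (-4, -4) to the farthest point.
Squared distances: 2, 45, 8, 82, 149.
Maximum is 149, attained at A_5.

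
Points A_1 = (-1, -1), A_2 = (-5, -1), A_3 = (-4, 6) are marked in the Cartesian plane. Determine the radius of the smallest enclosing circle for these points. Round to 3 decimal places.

Side lengths²: A_1A_2² = 16, A_1A_3² = 58, A_2A_3² = 50.
Since A_1A_3² = 58 < 50 + 16 = 66, the triangle is acute, so the smallest enclosing circle is the circumcircle.
Circumcentre = (-3, 16/7), r² = 725/49.
r = √(725/49) ≈ 3.847.

3.847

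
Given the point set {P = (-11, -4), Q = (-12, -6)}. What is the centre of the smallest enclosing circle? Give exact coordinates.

The smallest circle enclosing two points has them as diameter endpoints.
Centre = midpoint = (-11.5, -5); r² = |PQ|²/4 = 5/4 = 1.25.
Centre = (-11.5, -5).

(-11.5, -5)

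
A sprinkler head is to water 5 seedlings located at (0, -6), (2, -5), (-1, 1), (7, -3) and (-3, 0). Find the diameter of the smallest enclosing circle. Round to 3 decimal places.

10.440

By Welzl's lemma the MEC is supported by two points (diametrically opposite) or three points (on a circumcircle).
The farthest pair is (7, -3)–(-3, 0) with squared distance 109. The circle on this segment as diameter has centre (2, -1.5) and r² = 109/4 = 27.25.
Check (0, -6): distance² to centre = 24.25 ≤ 27.25, so it lies inside.
All remaining points lie in this disk, and no smaller disk contains both endpoints, so this is the minimum enclosing circle.
Diameter = 2r = 2√(27.25) ≈ 10.440.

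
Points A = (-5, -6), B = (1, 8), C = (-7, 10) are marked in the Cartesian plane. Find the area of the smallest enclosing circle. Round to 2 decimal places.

Side lengths²: AB² = 232, AC² = 260, BC² = 68.
Since AC² = 260 < 232 + 68 = 300, the triangle is acute, so the smallest enclosing circle is the circumcircle.
Circumcentre = (-146/31, 67/31), r² = 64090/961.
Area = π·r² = π·64090/961 ≈ 209.52.

209.52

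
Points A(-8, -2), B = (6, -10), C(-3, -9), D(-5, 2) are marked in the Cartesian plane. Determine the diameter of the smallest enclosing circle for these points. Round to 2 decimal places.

16.41

A smallest enclosing disk is always determined by at most three of the input points on its boundary.
The minimum enclosing circle is determined by three boundary points: A, B, D.
Their circumcentre is (-0.25, -4.6875) with r² = 67.28515625.
The farthest remaining point C is at distance² 26.16015625 ≤ 67.28515625.
Diameter = 2r = 2√(67.28515625) ≈ 16.41.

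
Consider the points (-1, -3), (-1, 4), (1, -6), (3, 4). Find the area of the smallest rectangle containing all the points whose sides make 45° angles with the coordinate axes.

72

In coordinates u = x + y, v = x − y the rectangle is axis-aligned; the map (x,y)→(u,v) scales areas by 2.
u-values: -4, 3, -5, 7; range = 7 − (-5) = 12.
v-values: 2, -5, 7, -1; range = 7 − (-5) = 12.
Area = (12 × 12) / 2 = 72.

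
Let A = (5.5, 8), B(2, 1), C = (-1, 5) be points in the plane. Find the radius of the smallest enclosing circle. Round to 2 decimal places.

4.00

Side lengths²: AB² = 61.25, AC² = 51.25, BC² = 25.
Since AB² = 61.25 < 51.25 + 25 = 76.25, the triangle is acute, so the smallest enclosing circle is the circumcircle.
Circumcentre = (3, 4.875), r² = 16.015625.
r = √(16.015625) ≈ 4.00.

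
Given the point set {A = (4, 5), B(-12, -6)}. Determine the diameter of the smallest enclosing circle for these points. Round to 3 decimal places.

19.416

The smallest circle enclosing two points has them as diameter endpoints.
Centre = midpoint = (-4, -0.5); r² = |AB|²/4 = 377/4 = 94.25.
Diameter = 2r = 2√(94.25) ≈ 19.416.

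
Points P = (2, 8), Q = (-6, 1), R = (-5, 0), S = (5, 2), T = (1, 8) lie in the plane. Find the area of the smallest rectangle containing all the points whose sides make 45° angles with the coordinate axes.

In coordinates u = x + y, v = x − y the rectangle is axis-aligned; the map (x,y)→(u,v) scales areas by 2.
u-values: 10, -5, -5, 7, 9; range = 10 − (-5) = 15.
v-values: -6, -7, -5, 3, -7; range = 3 − (-7) = 10.
Area = (15 × 10) / 2 = 75.

75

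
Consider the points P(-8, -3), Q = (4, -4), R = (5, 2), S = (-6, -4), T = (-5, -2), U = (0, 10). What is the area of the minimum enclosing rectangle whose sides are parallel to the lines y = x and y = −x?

In coordinates u = x + y, v = x − y the rectangle is axis-aligned; the map (x,y)→(u,v) scales areas by 2.
u-values: -11, 0, 7, -10, -7, 10; range = 10 − (-11) = 21.
v-values: -5, 8, 3, -2, -3, -10; range = 8 − (-10) = 18.
Area = (21 × 18) / 2 = 189.

189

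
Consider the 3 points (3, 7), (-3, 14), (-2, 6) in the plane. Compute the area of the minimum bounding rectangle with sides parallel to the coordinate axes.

x ranges over [-3, 3], width 6.
y ranges over [6, 14], height 8.
Area = 6 × 8 = 48.

48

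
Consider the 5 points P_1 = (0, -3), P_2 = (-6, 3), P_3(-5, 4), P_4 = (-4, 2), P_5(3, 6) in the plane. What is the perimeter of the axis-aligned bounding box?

36

Width = max x − min x = 3 − (-6) = 9.
Height = max y − min y = 6 − (-3) = 9.
Perimeter = 2(9 + 9) = 36.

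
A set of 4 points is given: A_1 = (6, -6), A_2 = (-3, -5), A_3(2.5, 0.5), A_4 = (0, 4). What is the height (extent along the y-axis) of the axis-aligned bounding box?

10

max y = 4, min y = -6, so height = 10.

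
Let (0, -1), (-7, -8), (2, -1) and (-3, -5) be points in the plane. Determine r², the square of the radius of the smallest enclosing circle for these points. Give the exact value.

32.5

A smallest enclosing disk is always determined by at most three of the input points on its boundary.
The farthest pair is (-7, -8)–(2, -1) with squared distance 130. The circle on this segment as diameter has centre (-2.5, -4.5) and r² = 130/4 = 32.5.
Check (0, -1): distance² to centre = 18.5 ≤ 32.5, so it lies inside.
All remaining points lie in this disk, and no smaller disk contains both endpoints, so this is the minimum enclosing circle.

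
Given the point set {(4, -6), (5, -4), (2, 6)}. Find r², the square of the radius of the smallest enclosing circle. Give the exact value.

Call the three points A, B, C in the order given.
Side lengths²: AB² = 5, AC² = 148, BC² = 109.
Since AC² = 148 ≥ 109 + 5 = 114, the angle opposite AC is not acute, so the smallest enclosing circle has AC as diameter.
Centre = midpoint of AC = (3, 0), r² = 148/4 = 37.

37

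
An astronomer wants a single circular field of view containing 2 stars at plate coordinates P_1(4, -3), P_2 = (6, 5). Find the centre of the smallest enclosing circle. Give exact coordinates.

The smallest circle enclosing two points has them as diameter endpoints.
Centre = midpoint = (5, 1); r² = |P_1P_2|²/4 = 68/4 = 17.
Centre = (5, 1).

(5, 1)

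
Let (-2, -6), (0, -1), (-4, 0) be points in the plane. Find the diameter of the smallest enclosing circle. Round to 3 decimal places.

Call the three points A, B, C in the order given.
Side lengths²: AB² = 29, AC² = 40, BC² = 17.
Since AC² = 40 < 29 + 17 = 46, the triangle is acute, so the smallest enclosing circle is the circumcircle.
Circumcentre = (-57/22, -63/22), r² = 2465/242.
Diameter = 2r = 2√(2465/242) ≈ 6.383.

6.383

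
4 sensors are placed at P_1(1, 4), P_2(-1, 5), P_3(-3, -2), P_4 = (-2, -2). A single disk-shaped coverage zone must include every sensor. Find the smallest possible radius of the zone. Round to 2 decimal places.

3.67

A smallest enclosing disk is always determined by at most three of the input points on its boundary.
The minimum enclosing circle is determined by three boundary points: P_1, P_2, P_3.
Their circumcentre is (-1.5625, 1.375) with r² = 13.45703125.
The farthest remaining point P_4 is at distance² 11.58203125 ≤ 13.45703125.
r = √(13.45703125) ≈ 3.67.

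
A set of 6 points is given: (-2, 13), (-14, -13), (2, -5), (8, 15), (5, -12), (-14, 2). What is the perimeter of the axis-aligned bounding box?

Width = max x − min x = 8 − (-14) = 22.
Height = max y − min y = 15 − (-13) = 28.
Perimeter = 2(22 + 28) = 100.

100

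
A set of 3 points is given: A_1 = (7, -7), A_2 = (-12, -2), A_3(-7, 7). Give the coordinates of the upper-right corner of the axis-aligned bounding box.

x-range [-12, 7], y-range [-7, 7].
The upper-right corner is (7, 7).

(7, 7)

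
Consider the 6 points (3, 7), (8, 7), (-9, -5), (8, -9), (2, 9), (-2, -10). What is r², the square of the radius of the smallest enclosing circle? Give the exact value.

132065/1156

The minimum enclosing circle of a finite set is fixed by two of the points (as a diameter) or three (as a circumcircle).
The minimum enclosing circle is determined by three boundary points: (8, 7), (-9, -5), (8, -9).
Their circumcentre is (31/34, -1) with r² = 132065/1156.
The farthest remaining point (2, 9) is at distance² 116969/1156 ≤ 132065/1156.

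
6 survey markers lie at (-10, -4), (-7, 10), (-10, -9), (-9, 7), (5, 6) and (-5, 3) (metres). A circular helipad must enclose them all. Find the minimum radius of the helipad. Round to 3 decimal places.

The minimum enclosing circle of a finite set is fixed by two of the points (as a diameter) or three (as a circumcircle).
The minimum enclosing circle is determined by three boundary points: (-7, 10), (-10, -9), (5, 6).
Their circumcentre is (-3.75, -0.25) with r² = 115.625.
The farthest remaining point (-9, 7) is at distance² 80.125 ≤ 115.625.
r = √(115.625) ≈ 10.753.

10.753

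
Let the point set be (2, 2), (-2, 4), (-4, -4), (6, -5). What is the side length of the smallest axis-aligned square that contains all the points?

10

The bounding box has width 10 and height 9.
An axis-aligned square enclosing the set must have side ≥ max(width, height).
So the minimum side is max(10, 9) = 10.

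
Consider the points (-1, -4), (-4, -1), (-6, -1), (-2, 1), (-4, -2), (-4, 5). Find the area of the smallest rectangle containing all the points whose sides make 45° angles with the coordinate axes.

48

In coordinates u = x + y, v = x − y the rectangle is axis-aligned; the map (x,y)→(u,v) scales areas by 2.
u-values: -5, -5, -7, -1, -6, 1; range = 1 − (-7) = 8.
v-values: 3, -3, -5, -3, -2, -9; range = 3 − (-9) = 12.
Area = (8 × 12) / 2 = 48.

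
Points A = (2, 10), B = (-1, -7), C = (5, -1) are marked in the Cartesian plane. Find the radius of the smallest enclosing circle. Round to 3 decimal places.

8.631

Side lengths²: AB² = 298, AC² = 130, BC² = 72.
Since AB² = 298 ≥ 130 + 72 = 202, the angle opposite AB is not acute, so the smallest enclosing circle has AB as diameter.
Centre = midpoint of AB = (0.5, 1.5), r² = 298/4 = 74.5.
r = √(74.5) ≈ 8.631.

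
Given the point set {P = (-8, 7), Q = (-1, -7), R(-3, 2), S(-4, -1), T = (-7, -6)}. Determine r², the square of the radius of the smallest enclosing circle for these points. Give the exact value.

The farthest pair is P–Q with squared distance 245. The circle on this segment as diameter has centre (-4.5, 0) and r² = 245/4 = 61.25.
Check R: distance² to centre = 6.25 ≤ 61.25, so it lies inside.
All remaining points lie in this disk, and no smaller disk contains both endpoints, so this is the minimum enclosing circle.

61.25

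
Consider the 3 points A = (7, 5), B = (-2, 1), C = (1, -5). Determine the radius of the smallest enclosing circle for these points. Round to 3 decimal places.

5.837

Side lengths²: AB² = 97, AC² = 136, BC² = 45.
Since AC² = 136 < 97 + 45 = 142, the triangle is acute, so the smallest enclosing circle is the circumcircle.
Circumcentre = (83/22, 3/22), r² = 8245/242.
r = √(8245/242) ≈ 5.837.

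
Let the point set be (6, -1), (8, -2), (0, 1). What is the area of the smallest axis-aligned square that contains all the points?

64

The bounding box has width 8 and height 3.
An axis-aligned square enclosing the set must have side ≥ max(width, height).
So the minimum side is max(8, 3) = 8.
Area = 8² = 64.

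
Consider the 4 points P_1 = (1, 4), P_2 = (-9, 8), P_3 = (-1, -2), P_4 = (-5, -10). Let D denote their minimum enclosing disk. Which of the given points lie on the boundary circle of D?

P_1, P_2, P_4

By Welzl's lemma the MEC is supported by two points (diametrically opposite) or three points (on a circumcircle).
The minimum enclosing circle is determined by three boundary points: P_1, P_2, P_4.
Their circumcentre is (-278/41, -39/41) with r² = 142970/1681.
The farthest remaining point P_3 is at distance² 58018/1681 ≤ 142970/1681.
The points at distance exactly r from the centre are P_1, P_2, P_4 — 3 points.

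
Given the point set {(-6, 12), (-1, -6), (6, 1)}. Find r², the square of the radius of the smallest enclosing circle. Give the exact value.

92485/1058

Call the three points A, B, C in the order given.
Side lengths²: AB² = 349, AC² = 265, BC² = 98.
Since AB² = 349 < 265 + 98 = 363, the triangle is acute, so the smallest enclosing circle is the circumcircle.
Circumcentre = (-143/46, 143/46), r² = 92485/1058.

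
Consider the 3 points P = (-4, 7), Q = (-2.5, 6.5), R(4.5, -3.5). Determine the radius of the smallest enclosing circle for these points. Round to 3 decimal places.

Side lengths²: PQ² = 2.5, PR² = 182.5, QR² = 149.
Since PR² = 182.5 ≥ 149 + 2.5 = 151.5, the angle opposite PR is not acute, so the smallest enclosing circle has PR as diameter.
Centre = midpoint of PR = (0.25, 1.75), r² = 182.5/4 = 45.625.
r = √(45.625) ≈ 6.755.

6.755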